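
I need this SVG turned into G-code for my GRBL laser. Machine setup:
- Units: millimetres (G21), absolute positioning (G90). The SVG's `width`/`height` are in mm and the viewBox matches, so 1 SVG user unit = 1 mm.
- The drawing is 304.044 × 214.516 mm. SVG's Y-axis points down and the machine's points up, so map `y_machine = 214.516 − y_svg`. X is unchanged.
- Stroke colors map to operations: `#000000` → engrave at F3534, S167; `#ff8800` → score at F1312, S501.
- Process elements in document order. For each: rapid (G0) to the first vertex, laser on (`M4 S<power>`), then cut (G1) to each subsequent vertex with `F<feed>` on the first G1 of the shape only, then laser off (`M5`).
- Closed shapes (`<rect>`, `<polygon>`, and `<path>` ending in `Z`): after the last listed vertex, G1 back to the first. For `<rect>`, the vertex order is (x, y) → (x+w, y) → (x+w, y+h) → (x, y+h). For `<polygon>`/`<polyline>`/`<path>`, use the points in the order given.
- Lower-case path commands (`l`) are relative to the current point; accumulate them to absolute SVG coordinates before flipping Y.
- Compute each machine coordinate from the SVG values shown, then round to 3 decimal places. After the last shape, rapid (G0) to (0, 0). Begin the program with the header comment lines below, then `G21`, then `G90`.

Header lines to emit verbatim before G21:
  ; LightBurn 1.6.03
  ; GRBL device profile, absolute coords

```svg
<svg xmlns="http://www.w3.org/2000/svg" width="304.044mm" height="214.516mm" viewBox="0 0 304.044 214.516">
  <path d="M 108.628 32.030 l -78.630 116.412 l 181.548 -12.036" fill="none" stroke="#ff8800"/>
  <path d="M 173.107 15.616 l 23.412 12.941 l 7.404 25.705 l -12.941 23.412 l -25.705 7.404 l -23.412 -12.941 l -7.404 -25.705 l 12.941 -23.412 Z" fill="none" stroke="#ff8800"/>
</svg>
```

Since the viewBox matches the mm dimensions, user units are millimetres directly. The only transform is the Y-flip y_m = 214.516 − y_svg.

Shape 1 is a open polyline drawn with `<path>`. Its stroke #ff8800 means score at S501, F1312. After flipping Y the toolpath is (108.628,182.486) → (29.998,66.074) → (211.546,78.110).

Shape 2 is a regular polygon drawn with `<path>`. Its stroke #ff8800 means score at S501, F1312. After flipping Y the toolpath is (173.107,198.900) → (196.519,185.959) → (203.923,160.254) → (190.982,136.842) → (165.277,129.438) → (141.865,142.379) → (134.461,168.084) → (147.402,191.496) → (173.107,198.900), returning to the start.

; LightBurn 1.6.03
; GRBL device profile, absolute coords
G21
G90
G0 X108.628 Y182.486
M4 S501
G1 X29.998 Y66.074 F1312
G1 X211.546 Y78.110
M5
G0 X173.107 Y198.900
M4 S501
G1 X196.519 Y185.959 F1312
G1 X203.923 Y160.254
G1 X190.982 Y136.842
G1 X165.277 Y129.438
G1 X141.865 Y142.379
G1 X134.461 Y168.084
G1 X147.402 Y191.496
G1 X173.107 Y198.900
M5
G0 X0.000 Y0.000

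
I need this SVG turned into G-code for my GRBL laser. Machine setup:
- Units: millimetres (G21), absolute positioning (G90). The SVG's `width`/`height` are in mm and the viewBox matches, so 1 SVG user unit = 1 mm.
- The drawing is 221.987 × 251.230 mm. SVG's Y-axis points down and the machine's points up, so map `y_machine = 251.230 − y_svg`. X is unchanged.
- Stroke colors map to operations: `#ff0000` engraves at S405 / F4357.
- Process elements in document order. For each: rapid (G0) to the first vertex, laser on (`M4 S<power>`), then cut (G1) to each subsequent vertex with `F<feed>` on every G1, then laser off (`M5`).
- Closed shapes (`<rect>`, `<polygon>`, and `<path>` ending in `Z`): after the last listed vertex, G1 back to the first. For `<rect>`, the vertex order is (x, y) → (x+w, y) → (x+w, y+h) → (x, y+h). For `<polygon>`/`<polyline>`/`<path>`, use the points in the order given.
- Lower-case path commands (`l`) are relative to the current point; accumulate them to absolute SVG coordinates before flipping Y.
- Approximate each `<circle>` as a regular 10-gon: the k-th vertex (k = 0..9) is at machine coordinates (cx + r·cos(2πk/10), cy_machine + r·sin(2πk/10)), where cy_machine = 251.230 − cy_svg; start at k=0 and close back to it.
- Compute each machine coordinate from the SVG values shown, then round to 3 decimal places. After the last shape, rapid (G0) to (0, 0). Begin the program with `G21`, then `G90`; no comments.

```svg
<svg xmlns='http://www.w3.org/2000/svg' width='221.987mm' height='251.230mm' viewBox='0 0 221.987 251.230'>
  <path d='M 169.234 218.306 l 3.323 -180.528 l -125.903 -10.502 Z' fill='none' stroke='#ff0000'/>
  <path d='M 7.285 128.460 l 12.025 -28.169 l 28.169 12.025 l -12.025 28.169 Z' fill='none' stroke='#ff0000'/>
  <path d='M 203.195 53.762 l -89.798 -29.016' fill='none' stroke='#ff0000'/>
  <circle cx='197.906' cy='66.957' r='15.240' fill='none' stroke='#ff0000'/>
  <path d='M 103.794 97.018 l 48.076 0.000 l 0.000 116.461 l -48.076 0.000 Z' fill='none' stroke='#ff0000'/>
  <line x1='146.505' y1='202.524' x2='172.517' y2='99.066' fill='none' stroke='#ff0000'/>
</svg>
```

G21
G90
G0 X169.234 Y32.924
M4 S405
G1 X172.557 Y213.452 F4357
G1 X46.654 Y223.954 F4357
G1 X169.234 Y32.924 F4357
M5
G0 X7.285 Y122.770
M4 S405
G1 X19.310 Y150.939 F4357
G1 X47.479 Y138.914 F4357
G1 X35.454 Y110.745 F4357
G1 X7.285 Y122.770 F4357
M5
G0 X203.195 Y197.468
M4 S405
G1 X113.397 Y226.484 F4357
M5
G0 X213.146 Y184.273
M4 S405
G1 X210.235 Y193.231 F4357
G1 X202.615 Y198.767 F4357
G1 X193.197 Y198.767 F4357
G1 X185.577 Y193.231 F4357
G1 X182.666 Y184.273 F4357
G1 X185.577 Y175.315 F4357
G1 X193.197 Y169.779 F4357
G1 X202.615 Y169.779 F4357
G1 X210.235 Y175.315 F4357
G1 X213.146 Y184.273 F4357
M5
G0 X103.794 Y154.212
M4 S405
G1 X151.870 Y154.212 F4357
G1 X151.870 Y37.751 F4357
G1 X103.794 Y37.751 F4357
G1 X103.794 Y154.212 F4357
M5
G0 X146.505 Y48.706
M4 S405
G1 X172.517 Y152.164 F4357
M5
G0 X0.000 Y0.000

viewBox `0 0 221.987 251.230` with mm width/height → 1 unit = 1 mm. Flip: y_m = 251.230 − y_svg.

**Shape 1** — `<path>` closed polygon, stroke `#ff0000` → engrave (S405, F4357). Machine vertices: (169.234,32.924) → (172.557,213.452) → (46.654,223.954) → (169.234,32.924). Closed: final G1 returns to the first vertex.

**Shape 2** — `<path>` regular polygon, stroke `#ff0000` → engrave (S405, F4357). Machine vertices: (7.285,122.770) → (19.310,150.939) → (47.479,138.914) → (35.454,110.745) → (7.285,122.770). Closed: final G1 returns to the first vertex.

**Shape 3** — `<path>` line segment, stroke `#ff0000` → engrave (S405, F4357). Machine vertices: (203.195,197.468) → (113.397,226.484). Open path.

**Shape 4** — `<circle>` circle, stroke `#ff0000` → engrave (S405, F4357). Machine vertices: (213.146,184.273) → (210.235,193.231) → (202.615,198.767) → (193.197,198.767) → (185.577,193.231) → (182.666,184.273) → (185.577,175.315) → (193.197,169.779) → (202.615,169.779) → (210.235,175.315) → (213.146,184.273). Closed: final G1 returns to the first vertex.

**Shape 5** — `<path>` rectangle, stroke `#ff0000` → engrave (S405, F4357). Machine vertices: (103.794,154.212) → (151.870,154.212) → (151.870,37.751) → (103.794,37.751) → (103.794,154.212). Closed: final G1 returns to the first vertex.

**Shape 6** — `<line>` line segment, stroke `#ff0000` → engrave (S405, F4357). Machine vertices: (146.505,48.706) → (172.517,152.164). Open path.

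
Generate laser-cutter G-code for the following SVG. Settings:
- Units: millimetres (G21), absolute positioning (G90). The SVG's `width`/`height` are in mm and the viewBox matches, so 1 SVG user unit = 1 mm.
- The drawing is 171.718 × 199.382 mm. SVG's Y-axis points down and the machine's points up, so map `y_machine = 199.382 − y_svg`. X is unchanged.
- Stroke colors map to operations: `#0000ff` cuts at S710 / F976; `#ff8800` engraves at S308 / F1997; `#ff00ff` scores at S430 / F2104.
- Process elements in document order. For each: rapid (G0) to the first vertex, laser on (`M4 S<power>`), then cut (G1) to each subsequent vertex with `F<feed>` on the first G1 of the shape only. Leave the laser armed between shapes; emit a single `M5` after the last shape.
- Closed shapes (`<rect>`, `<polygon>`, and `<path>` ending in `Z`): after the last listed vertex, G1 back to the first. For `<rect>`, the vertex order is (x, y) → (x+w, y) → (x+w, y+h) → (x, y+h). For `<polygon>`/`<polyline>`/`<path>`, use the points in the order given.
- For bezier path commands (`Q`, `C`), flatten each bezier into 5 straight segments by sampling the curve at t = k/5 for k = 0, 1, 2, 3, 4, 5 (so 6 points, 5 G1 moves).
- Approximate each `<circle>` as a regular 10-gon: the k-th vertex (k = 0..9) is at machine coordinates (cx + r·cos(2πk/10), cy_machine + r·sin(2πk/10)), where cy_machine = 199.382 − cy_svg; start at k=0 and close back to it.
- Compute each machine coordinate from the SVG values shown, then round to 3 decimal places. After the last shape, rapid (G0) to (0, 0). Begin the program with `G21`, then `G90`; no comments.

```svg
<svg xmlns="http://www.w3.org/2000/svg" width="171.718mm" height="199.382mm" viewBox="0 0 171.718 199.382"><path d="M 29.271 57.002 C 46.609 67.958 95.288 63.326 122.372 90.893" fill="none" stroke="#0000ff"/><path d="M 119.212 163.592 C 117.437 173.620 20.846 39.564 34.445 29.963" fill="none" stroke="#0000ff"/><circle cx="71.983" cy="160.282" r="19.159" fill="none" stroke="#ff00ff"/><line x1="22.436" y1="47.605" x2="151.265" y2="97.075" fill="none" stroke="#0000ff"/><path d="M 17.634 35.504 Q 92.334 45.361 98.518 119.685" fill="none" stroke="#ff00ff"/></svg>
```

G21
G90
G0 X29.271 Y142.380
M4 S710
G1 X43.011 Y137.295 F976
G1 X61.732 Y133.657
G1 X82.894 Y129.172
G1 X103.954 Y121.548
G1 X122.372 Y108.489
G0 X119.212 Y35.790
M4 S710
G1 X108.409 Y44.915 F976
G1 X84.691 Y75.730
G1 X57.897 Y115.346
G1 X37.868 Y150.872
G1 X34.445 Y169.419
G0 X91.142 Y39.100
M4 S430
G1 X87.483 Y50.361 F2104
G1 X77.903 Y57.321
G1 X66.063 Y57.321
G1 X56.483 Y50.361
G1 X52.824 Y39.100
G1 X56.483 Y27.839
G1 X66.063 Y20.879
G1 X77.903 Y20.879
G1 X87.483 Y27.839
G1 X91.142 Y39.100
G0 X22.436 Y151.777
M4 S710
G1 X151.265 Y102.307 F976
G0 X17.634 Y163.878
M4 S430
G1 X44.773 Y157.357 F2104
G1 X66.431 Y145.678
G1 X82.608 Y128.841
G1 X93.304 Y106.848
G1 X98.518 Y79.697
M5
G0 X0.000 Y0.000

1 u = 1 mm; y_m = 199.382 − y.

[1] `<path>` cubic bezier, #0000ff→cut S710 F976: (29.271,142.380) → (43.011,137.295) → (61.732,133.657) → (82.894,129.172) → (103.954,121.548) → (122.372,108.489)

[2] `<path>` cubic bezier, #0000ff→cut S710 F976: (119.212,35.790) → (108.409,44.915) → (84.691,75.730) → (57.897,115.346) → (37.868,150.872) → (34.445,169.419)

[3] `<circle>` circle, #ff00ff→score S430 F2104: (91.142,39.100) → (87.483,50.361) → (77.903,57.321) → (66.063,57.321) → (56.483,50.361) → (52.824,39.100) → (56.483,27.839) → (66.063,20.879) → (77.903,20.879) → (87.483,27.839) → (91.142,39.100) (closed)

[4] `<line>` line segment, #0000ff→cut S710 F976: (22.436,151.777) → (151.265,102.307)

[5] `<path>` quadratic bezier, #ff00ff→score S430 F2104: (17.634,163.878) → (44.773,157.357) → (66.431,145.678) → (82.608,128.841) → (93.304,106.848) → (98.518,79.697)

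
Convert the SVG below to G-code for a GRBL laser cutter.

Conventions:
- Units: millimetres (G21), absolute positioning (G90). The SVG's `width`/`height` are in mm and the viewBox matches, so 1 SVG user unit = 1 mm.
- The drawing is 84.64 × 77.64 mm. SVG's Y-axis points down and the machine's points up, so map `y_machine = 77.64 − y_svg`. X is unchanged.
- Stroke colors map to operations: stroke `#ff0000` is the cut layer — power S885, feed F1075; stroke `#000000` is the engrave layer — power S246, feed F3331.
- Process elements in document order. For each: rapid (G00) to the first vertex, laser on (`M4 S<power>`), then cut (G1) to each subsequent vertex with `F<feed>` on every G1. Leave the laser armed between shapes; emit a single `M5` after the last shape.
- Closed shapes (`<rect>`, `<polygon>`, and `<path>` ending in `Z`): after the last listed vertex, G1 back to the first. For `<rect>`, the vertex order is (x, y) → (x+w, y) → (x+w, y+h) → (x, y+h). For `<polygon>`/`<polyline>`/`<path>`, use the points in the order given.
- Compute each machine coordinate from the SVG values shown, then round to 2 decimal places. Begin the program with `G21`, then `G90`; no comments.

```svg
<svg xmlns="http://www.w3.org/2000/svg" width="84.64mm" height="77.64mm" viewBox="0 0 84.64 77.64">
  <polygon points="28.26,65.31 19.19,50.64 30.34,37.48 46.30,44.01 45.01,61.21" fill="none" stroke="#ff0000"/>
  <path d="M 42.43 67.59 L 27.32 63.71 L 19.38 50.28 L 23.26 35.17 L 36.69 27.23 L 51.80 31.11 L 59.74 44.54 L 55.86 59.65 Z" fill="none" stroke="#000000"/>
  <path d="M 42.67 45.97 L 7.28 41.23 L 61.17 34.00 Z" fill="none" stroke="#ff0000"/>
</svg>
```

G21
G90
G00 X28.26 Y12.33
M4 S885
G1 X19.19 Y27.00 F1075
G1 X30.34 Y40.16 F1075
G1 X46.30 Y33.63 F1075
G1 X45.01 Y16.43 F1075
G1 X28.26 Y12.33 F1075
G00 X42.43 Y10.05
M4 S246
G1 X27.32 Y13.93 F3331
G1 X19.38 Y27.36 F3331
G1 X23.26 Y42.47 F3331
G1 X36.69 Y50.41 F3331
G1 X51.80 Y46.53 F3331
G1 X59.74 Y33.10 F3331
G1 X55.86 Y17.99 F3331
G1 X42.43 Y10.05 F3331
G00 X42.67 Y31.67
M4 S885
G1 X7.28 Y36.41 F1075
G1 X61.17 Y43.64 F1075
G1 X42.67 Y31.67 F1075
M5

1 u = 1 mm; y_m = 77.64 − y.

[1] `<polygon>` regular polygon, #ff0000→cut S885 F1075: (28.26,12.33) → (19.19,27.00) → (30.34,40.16) → (46.30,33.63) → (45.01,16.43) → (28.26,12.33) (closed)

[2] `<path>` regular polygon, #000000→engrave S246 F3331: (42.43,10.05) → (27.32,13.93) → (19.38,27.36) → (23.26,42.47) → (36.69,50.41) → (51.80,46.53) → (59.74,33.10) → (55.86,17.99) → (42.43,10.05) (closed)

[3] `<path>` closed polygon, #ff0000→cut S885 F1075: (42.67,31.67) → (7.28,36.41) → (61.17,43.64) → (42.67,31.67) (closed)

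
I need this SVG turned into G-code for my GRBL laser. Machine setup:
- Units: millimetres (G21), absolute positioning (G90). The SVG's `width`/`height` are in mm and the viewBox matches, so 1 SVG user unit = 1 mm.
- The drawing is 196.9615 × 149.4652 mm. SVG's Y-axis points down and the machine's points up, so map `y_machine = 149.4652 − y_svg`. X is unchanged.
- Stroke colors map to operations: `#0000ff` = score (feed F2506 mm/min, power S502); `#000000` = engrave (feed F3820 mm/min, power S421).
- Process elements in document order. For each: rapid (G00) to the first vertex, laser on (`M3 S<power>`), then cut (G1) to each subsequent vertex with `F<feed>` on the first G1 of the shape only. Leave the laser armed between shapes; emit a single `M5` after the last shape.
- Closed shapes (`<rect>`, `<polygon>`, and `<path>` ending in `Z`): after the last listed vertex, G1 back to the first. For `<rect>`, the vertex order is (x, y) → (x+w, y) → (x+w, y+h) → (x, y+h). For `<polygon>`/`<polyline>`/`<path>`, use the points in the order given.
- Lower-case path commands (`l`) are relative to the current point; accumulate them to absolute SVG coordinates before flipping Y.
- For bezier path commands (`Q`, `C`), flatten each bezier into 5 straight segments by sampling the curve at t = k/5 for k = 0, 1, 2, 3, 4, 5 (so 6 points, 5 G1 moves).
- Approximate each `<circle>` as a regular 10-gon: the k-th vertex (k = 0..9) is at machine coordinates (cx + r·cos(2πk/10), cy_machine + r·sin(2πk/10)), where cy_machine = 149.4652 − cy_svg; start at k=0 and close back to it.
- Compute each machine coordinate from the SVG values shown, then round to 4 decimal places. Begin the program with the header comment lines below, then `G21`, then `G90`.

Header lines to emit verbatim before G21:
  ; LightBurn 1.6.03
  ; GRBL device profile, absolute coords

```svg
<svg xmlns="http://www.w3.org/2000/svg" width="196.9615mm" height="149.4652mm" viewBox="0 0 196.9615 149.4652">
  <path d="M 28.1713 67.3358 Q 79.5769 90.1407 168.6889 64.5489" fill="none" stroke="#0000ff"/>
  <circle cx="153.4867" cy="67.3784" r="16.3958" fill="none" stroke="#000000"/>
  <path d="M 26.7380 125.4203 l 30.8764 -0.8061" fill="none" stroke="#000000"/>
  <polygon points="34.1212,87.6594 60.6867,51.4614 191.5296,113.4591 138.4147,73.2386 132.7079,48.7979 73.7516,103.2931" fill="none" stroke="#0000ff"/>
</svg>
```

1 u = 1 mm; y_m = 149.4652 − y.

[1] `<path>` quadratic bezier, #0000ff→score S502 F2506: (28.1713,82.1294) → (50.2418,74.9433) → (75.3288,71.6290) → (103.4323,72.1863) → (134.5524,76.6154) → (168.6889,84.9163)

[2] `<circle>` circle, #000000→engrave S421 F3820: (169.8825,82.0868) → (166.7512,91.7240) → (158.5533,97.6801) → (148.4201,97.6801) → (140.2222,91.7240) → (137.0909,82.0868) → (140.2222,72.4496) → (148.4201,66.4935) → (158.5533,66.4935) → (166.7512,72.4496) → (169.8825,82.0868) (closed)

[3] `<path>` line segment, #000000→engrave S421 F3820: (26.7380,24.0449) → (57.6144,24.8510)

[4] `<polygon>` closed polygon, #0000ff→score S502 F2506: (34.1212,61.8058) → (60.6867,98.0038) → (191.5296,36.0061) → (138.4147,76.2266) → (132.7079,100.6673) → (73.7516,46.1721) → (34.1212,61.8058) (closed)

; LightBurn 1.6.03
; GRBL device profile, absolute coords
G21
G90
G00 X28.1713 Y82.1294
M3 S502
G1 X50.2418 Y74.9433 F2506
G1 X75.3288 Y71.6290
G1 X103.4323 Y72.1863
G1 X134.5524 Y76.6154
G1 X168.6889 Y84.9163
G00 X169.8825 Y82.0868
M3 S421
G1 X166.7512 Y91.7240 F3820
G1 X158.5533 Y97.6801
G1 X148.4201 Y97.6801
G1 X140.2222 Y91.7240
G1 X137.0909 Y82.0868
G1 X140.2222 Y72.4496
G1 X148.4201 Y66.4935
G1 X158.5533 Y66.4935
G1 X166.7512 Y72.4496
G1 X169.8825 Y82.0868
G00 X26.7380 Y24.0449
M3 S421
G1 X57.6144 Y24.8510 F3820
G00 X34.1212 Y61.8058
M3 S502
G1 X60.6867 Y98.0038 F2506
G1 X191.5296 Y36.0061
G1 X138.4147 Y76.2266
G1 X132.7079 Y100.6673
G1 X73.7516 Y46.1721
G1 X34.1212 Y61.8058
M5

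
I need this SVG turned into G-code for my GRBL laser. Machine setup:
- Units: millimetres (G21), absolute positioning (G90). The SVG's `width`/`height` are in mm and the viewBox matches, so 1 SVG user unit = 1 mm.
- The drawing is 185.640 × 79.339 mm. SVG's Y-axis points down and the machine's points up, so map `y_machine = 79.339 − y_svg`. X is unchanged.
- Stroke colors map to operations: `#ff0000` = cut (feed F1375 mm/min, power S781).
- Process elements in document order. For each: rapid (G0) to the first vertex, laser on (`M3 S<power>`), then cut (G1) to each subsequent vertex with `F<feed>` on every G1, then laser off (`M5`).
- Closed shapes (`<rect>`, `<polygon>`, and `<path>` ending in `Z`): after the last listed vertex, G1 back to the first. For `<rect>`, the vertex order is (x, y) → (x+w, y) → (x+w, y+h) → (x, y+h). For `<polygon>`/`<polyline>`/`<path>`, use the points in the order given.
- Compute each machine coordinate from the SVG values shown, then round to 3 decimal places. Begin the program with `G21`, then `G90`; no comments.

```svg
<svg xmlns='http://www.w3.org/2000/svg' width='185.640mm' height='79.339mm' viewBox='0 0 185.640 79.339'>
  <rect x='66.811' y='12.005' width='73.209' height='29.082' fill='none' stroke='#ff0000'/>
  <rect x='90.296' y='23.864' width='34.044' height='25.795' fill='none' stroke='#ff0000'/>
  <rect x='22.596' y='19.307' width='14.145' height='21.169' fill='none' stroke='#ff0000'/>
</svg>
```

G21
G90
G0 X66.811 Y67.334
M3 S781
G1 X140.020 Y67.334 F1375
G1 X140.020 Y38.252 F1375
G1 X66.811 Y38.252 F1375
G1 X66.811 Y67.334 F1375
M5
G0 X90.296 Y55.475
M3 S781
G1 X124.340 Y55.475 F1375
G1 X124.340 Y29.680 F1375
G1 X90.296 Y29.680 F1375
G1 X90.296 Y55.475 F1375
M5
G0 X22.596 Y60.032
M3 S781
G1 X36.741 Y60.032 F1375
G1 X36.741 Y38.863 F1375
G1 X22.596 Y38.863 F1375
G1 X22.596 Y60.032 F1375
M5

viewBox `0 0 185.640 79.339` with mm width/height → 1 unit = 1 mm. Flip: y_m = 79.339 − y_svg.

**Shape 1** — `<rect>` rectangle, stroke `#ff0000` → cut (S781, F1375). Machine vertices: (66.811,67.334) → (140.020,67.334) → (140.020,38.252) → (66.811,38.252) → (66.811,67.334). Closed: final G1 returns to the first vertex.

**Shape 2** — `<rect>` rectangle, stroke `#ff0000` → cut (S781, F1375). Machine vertices: (90.296,55.475) → (124.340,55.475) → (124.340,29.680) → (90.296,29.680) → (90.296,55.475). Closed: final G1 returns to the first vertex.

**Shape 3** — `<rect>` rectangle, stroke `#ff0000` → cut (S781, F1375). Machine vertices: (22.596,60.032) → (36.741,60.032) → (36.741,38.863) → (22.596,38.863) → (22.596,60.032). Closed: final G1 returns to the first vertex.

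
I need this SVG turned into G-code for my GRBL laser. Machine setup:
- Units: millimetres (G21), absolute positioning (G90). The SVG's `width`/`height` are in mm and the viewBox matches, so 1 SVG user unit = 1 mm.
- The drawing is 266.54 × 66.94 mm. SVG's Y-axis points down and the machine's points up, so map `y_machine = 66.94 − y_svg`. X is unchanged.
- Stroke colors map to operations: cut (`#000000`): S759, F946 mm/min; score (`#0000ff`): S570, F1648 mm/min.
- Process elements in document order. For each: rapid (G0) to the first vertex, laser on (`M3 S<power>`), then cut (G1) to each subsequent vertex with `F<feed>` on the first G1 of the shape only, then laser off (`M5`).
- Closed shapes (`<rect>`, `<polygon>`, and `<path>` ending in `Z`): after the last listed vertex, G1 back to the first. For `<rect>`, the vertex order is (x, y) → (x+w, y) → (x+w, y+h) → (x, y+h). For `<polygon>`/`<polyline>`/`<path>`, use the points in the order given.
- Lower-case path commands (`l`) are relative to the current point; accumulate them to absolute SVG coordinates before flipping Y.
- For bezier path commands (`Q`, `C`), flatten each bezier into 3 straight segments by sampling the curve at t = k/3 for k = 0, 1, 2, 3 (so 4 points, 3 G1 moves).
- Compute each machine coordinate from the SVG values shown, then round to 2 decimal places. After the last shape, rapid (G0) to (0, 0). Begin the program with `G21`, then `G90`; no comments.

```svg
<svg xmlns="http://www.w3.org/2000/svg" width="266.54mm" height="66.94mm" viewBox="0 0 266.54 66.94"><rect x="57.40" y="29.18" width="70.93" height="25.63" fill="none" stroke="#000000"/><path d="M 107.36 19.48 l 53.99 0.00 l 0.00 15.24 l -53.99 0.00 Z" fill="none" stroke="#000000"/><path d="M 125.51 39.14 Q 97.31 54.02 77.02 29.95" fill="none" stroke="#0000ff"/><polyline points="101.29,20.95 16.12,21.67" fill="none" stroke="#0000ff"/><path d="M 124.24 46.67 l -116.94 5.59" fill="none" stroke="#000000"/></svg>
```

1 u = 1 mm; y_m = 66.94 − y.

[1] `<rect>` rectangle, #000000→cut S759 F946: (57.40,37.76) → (128.33,37.76) → (128.33,12.13) → (57.40,12.13) → (57.40,37.76) (closed)

[2] `<path>` rectangle, #000000→cut S759 F946: (107.36,47.46) → (161.35,47.46) → (161.35,32.22) → (107.36,32.22) → (107.36,47.46) (closed)

[3] `<path>` quadratic bezier, #0000ff→score S570 F1648: (125.51,27.80) → (107.59,22.21) → (91.43,25.27) → (77.02,36.99)

[4] `<polyline>` line segment, #0000ff→score S570 F1648: (101.29,45.99) → (16.12,45.27)

[5] `<path>` line segment, #000000→cut S759 F946: (124.24,20.27) → (7.30,14.68)

G21
G90
G0 X57.40 Y37.76
M3 S759
G1 X128.33 Y37.76 F946
G1 X128.33 Y12.13
G1 X57.40 Y12.13
G1 X57.40 Y37.76
M5
G0 X107.36 Y47.46
M3 S759
G1 X161.35 Y47.46 F946
G1 X161.35 Y32.22
G1 X107.36 Y32.22
G1 X107.36 Y47.46
M5
G0 X125.51 Y27.80
M3 S570
G1 X107.59 Y22.21 F1648
G1 X91.43 Y25.27
G1 X77.02 Y36.99
M5
G0 X101.29 Y45.99
M3 S570
G1 X16.12 Y45.27 F1648
M5
G0 X124.24 Y20.27
M3 S759
G1 X7.30 Y14.68 F946
M5
G0 X0.00 Y0.00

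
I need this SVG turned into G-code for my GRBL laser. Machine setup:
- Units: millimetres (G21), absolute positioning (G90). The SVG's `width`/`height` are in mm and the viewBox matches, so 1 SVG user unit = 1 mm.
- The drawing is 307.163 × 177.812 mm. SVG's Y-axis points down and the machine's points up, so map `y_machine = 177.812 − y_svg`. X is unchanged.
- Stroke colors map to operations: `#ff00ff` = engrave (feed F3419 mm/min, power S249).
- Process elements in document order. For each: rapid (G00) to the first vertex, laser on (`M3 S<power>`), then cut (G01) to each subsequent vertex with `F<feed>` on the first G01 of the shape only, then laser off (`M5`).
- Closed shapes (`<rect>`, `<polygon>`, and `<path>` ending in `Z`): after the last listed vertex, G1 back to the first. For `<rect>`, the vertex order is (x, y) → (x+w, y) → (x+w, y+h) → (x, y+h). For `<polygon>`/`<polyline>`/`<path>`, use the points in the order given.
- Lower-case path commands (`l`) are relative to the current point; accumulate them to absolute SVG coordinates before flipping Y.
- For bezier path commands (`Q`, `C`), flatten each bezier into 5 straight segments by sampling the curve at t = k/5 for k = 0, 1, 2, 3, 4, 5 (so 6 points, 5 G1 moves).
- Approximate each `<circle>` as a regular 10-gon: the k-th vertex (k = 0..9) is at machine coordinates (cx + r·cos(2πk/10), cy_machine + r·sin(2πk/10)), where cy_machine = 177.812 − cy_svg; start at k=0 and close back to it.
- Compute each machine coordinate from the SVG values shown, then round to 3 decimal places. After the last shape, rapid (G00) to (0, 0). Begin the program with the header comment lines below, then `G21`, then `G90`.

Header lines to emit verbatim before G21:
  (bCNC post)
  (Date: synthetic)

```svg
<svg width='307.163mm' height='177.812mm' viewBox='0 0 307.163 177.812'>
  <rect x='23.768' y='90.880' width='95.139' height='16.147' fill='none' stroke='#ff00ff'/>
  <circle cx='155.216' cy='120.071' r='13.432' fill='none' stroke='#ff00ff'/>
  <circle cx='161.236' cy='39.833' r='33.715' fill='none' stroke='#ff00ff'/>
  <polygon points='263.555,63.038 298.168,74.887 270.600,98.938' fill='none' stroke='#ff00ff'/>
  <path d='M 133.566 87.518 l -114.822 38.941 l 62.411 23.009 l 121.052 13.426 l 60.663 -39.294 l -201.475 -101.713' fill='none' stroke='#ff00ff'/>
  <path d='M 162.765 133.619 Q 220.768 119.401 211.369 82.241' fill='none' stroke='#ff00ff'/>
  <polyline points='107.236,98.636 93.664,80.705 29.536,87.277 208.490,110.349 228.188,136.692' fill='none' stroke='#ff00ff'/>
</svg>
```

Since the viewBox matches the mm dimensions, user units are millimetres directly. The only transform is the Y-flip y_m = 177.812 − y_svg.

Shape 1 is a rectangle drawn with `<rect>`. Its stroke #ff00ff means engrave at S249, F3419. After flipping Y the toolpath is (23.768,86.932) → (118.907,86.932) → (118.907,70.785) → (23.768,70.785) → (23.768,86.932), returning to the start.

Shape 2 is a circle drawn with `<circle>`. Its stroke #ff00ff means engrave at S249, F3419. After flipping Y the toolpath is (168.648,57.741) → (166.083,65.636) → (159.367,70.516) → (151.065,70.516) → (144.349,65.636) → (141.784,57.741) → (144.349,49.846) → (151.065,44.966) → (159.367,44.966) → (166.083,49.846) → (168.648,57.741), returning to the start.

Shape 3 is a circle drawn with `<circle>`. Its stroke #ff00ff means engrave at S249, F3419. After flipping Y the toolpath is (194.951,137.979) → (188.512,157.796) → (171.655,170.044) → (150.817,170.044) → (133.960,157.796) → (127.521,137.979) → (133.960,118.162) → (150.817,105.914) → (171.655,105.914) → (188.512,118.162) → (194.951,137.979), returning to the start.

Shape 4 is a regular polygon drawn with `<polygon>`. Its stroke #ff00ff means engrave at S249, F3419. After flipping Y the toolpath is (263.555,114.774) → (298.168,102.925) → (270.600,78.874) → (263.555,114.774), returning to the start.

Shape 5 is a open polyline drawn with `<path>`. Its stroke #ff00ff means engrave at S249, F3419. After flipping Y the toolpath is (133.566,90.294) → (18.744,51.353) → (81.155,28.344) → (202.207,14.918) → (262.870,54.212) → (61.395,155.925).

Shape 6 is a quadratic bezier drawn with `<path>`. Its stroke #ff00ff means engrave at S249, F3419. After flipping Y the toolpath is (162.765,44.193) → (183.270,50.798) → (198.383,59.238) → (208.104,69.514) → (212.433,81.625) → (211.369,95.571).

Shape 7 is a open polyline drawn with `<polyline>`. Its stroke #ff00ff means engrave at S249, F3419. After flipping Y the toolpath is (107.236,79.176) → (93.664,97.107) → (29.536,90.535) → (208.490,67.463) → (228.188,41.120).

(bCNC post)
(Date: synthetic)
G21
G90
G00 X23.768 Y86.932
M3 S249
G01 X118.907 Y86.932 F3419
G01 X118.907 Y70.785
G01 X23.768 Y70.785
G01 X23.768 Y86.932
M5
G00 X168.648 Y57.741
M3 S249
G01 X166.083 Y65.636 F3419
G01 X159.367 Y70.516
G01 X151.065 Y70.516
G01 X144.349 Y65.636
G01 X141.784 Y57.741
G01 X144.349 Y49.846
G01 X151.065 Y44.966
G01 X159.367 Y44.966
G01 X166.083 Y49.846
G01 X168.648 Y57.741
M5
G00 X194.951 Y137.979
M3 S249
G01 X188.512 Y157.796 F3419
G01 X171.655 Y170.044
G01 X150.817 Y170.044
G01 X133.960 Y157.796
G01 X127.521 Y137.979
G01 X133.960 Y118.162
G01 X150.817 Y105.914
G01 X171.655 Y105.914
G01 X188.512 Y118.162
G01 X194.951 Y137.979
M5
G00 X263.555 Y114.774
M3 S249
G01 X298.168 Y102.925 F3419
G01 X270.600 Y78.874
G01 X263.555 Y114.774
M5
G00 X133.566 Y90.294
M3 S249
G01 X18.744 Y51.353 F3419
G01 X81.155 Y28.344
G01 X202.207 Y14.918
G01 X262.870 Y54.212
G01 X61.395 Y155.925
M5
G00 X162.765 Y44.193
M3 S249
G01 X183.270 Y50.798 F3419
G01 X198.383 Y59.238
G01 X208.104 Y69.514
G01 X212.433 Y81.625
G01 X211.369 Y95.571
M5
G00 X107.236 Y79.176
M3 S249
G01 X93.664 Y97.107 F3419
G01 X29.536 Y90.535
G01 X208.490 Y67.463
G01 X228.188 Y41.120
M5
G00 X0.000 Y0.000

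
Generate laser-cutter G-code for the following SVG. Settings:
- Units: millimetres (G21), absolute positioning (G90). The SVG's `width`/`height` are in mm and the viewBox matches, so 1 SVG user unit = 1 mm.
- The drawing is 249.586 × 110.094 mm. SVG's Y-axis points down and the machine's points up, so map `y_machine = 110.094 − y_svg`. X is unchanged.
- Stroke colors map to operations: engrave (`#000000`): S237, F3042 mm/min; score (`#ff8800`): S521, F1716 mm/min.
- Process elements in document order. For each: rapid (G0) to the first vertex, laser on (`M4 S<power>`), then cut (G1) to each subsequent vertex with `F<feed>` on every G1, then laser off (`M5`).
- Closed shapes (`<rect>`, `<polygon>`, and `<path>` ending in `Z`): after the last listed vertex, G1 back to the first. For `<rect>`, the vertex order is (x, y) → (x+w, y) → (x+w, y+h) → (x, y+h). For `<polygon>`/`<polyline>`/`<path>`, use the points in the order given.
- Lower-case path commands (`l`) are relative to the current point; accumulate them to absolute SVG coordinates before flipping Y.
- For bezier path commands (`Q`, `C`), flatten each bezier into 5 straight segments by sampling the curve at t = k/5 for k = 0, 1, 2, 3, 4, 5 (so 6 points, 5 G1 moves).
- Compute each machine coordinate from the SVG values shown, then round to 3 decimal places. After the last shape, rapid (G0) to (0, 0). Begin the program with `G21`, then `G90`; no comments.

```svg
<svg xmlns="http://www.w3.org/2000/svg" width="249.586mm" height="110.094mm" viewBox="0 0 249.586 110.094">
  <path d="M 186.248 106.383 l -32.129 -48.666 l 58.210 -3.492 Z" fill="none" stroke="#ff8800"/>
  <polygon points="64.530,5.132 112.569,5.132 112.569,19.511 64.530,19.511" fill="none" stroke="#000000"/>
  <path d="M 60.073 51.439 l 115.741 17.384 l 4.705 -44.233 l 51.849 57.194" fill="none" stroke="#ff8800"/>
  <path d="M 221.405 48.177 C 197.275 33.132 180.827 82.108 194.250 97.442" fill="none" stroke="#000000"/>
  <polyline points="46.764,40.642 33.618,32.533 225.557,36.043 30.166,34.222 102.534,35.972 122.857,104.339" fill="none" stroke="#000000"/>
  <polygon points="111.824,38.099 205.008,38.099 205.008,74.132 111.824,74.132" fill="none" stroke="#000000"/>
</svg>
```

G21
G90
G0 X186.248 Y3.711
M4 S521
G1 X154.119 Y52.377 F1716
G1 X212.329 Y55.869 F1716
G1 X186.248 Y3.711 F1716
M5
G0 X64.530 Y104.962
M4 S237
G1 X112.569 Y104.962 F3042
G1 X112.569 Y90.583 F3042
G1 X64.530 Y90.583 F3042
G1 X64.530 Y104.962 F3042
M5
G0 X60.073 Y58.655
M4 S521
G1 X175.814 Y41.271 F1716
G1 X180.519 Y85.504 F1716
G1 X232.368 Y28.310 F1716
M5
G0 X221.405 Y61.917
M4 S237
G1 X208.026 Y64.043 F3042
G1 X197.556 Y55.491 F3042
G1 X191.060 Y40.951 F3042
G1 X189.603 Y25.108 F3042
G1 X194.250 Y12.652 F3042
M5
G0 X46.764 Y69.452
M4 S237
G1 X33.618 Y77.561 F3042
G1 X225.557 Y74.051 F3042
G1 X30.166 Y75.872 F3042
G1 X102.534 Y74.122 F3042
G1 X122.857 Y5.755 F3042
M5
G0 X111.824 Y71.995
M4 S237
G1 X205.008 Y71.995 F3042
G1 X205.008 Y35.962 F3042
G1 X111.824 Y35.962 F3042
G1 X111.824 Y71.995 F3042
M5
G0 X0.000 Y0.000

Since the viewBox matches the mm dimensions, user units are millimetres directly. The only transform is the Y-flip y_m = 110.094 − y_svg.

Shape 1 is a regular polygon drawn with `<path>`. Its stroke #ff8800 means score at S521, F1716. After flipping Y the toolpath is (186.248,3.711) → (154.119,52.377) → (212.329,55.869) → (186.248,3.711), returning to the start.

Shape 2 is a rectangle drawn with `<polygon>`. Its stroke #000000 means engrave at S237, F3042. After flipping Y the toolpath is (64.530,104.962) → (112.569,104.962) → (112.569,90.583) → (64.530,90.583) → (64.530,104.962), returning to the start.

Shape 3 is a open polyline drawn with `<path>`. Its stroke #ff8800 means score at S521, F1716. After flipping Y the toolpath is (60.073,58.655) → (175.814,41.271) → (180.519,85.504) → (232.368,28.310).

Shape 4 is a cubic bezier drawn with `<path>`. Its stroke #000000 means engrave at S237, F3042. After flipping Y the toolpath is (221.405,61.917) → (208.026,64.043) → (197.556,55.491) → (191.060,40.951) → (189.603,25.108) → (194.250,12.652).

Shape 5 is a open polyline drawn with `<polyline>`. Its stroke #000000 means engrave at S237, F3042. After flipping Y the toolpath is (46.764,69.452) → (33.618,77.561) → (225.557,74.051) → (30.166,75.872) → (102.534,74.122) → (122.857,5.755).

Shape 6 is a rectangle drawn with `<polygon>`. Its stroke #000000 means engrave at S237, F3042. After flipping Y the toolpath is (111.824,71.995) → (205.008,71.995) → (205.008,35.962) → (111.824,35.962) → (111.824,71.995), returning to the start.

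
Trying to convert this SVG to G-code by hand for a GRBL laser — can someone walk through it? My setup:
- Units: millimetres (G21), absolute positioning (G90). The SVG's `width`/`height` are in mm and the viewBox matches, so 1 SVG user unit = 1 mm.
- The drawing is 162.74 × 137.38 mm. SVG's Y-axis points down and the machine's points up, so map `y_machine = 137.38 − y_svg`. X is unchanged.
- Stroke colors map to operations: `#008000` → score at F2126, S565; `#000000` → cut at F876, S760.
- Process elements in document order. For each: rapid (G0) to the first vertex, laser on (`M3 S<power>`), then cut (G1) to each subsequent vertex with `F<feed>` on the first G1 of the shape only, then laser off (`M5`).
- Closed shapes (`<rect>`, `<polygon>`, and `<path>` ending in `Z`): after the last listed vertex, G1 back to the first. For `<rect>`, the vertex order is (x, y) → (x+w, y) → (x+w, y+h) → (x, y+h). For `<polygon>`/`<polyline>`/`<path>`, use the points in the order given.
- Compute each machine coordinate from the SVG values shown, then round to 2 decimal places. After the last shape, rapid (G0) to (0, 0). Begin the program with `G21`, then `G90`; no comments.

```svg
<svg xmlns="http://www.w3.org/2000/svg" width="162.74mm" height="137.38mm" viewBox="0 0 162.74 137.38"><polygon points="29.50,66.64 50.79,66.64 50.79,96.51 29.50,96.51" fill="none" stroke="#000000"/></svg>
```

Since the viewBox matches the mm dimensions, user units are millimetres directly. The only transform is the Y-flip y_m = 137.38 − y_svg.

Shape 1 is a rectangle drawn with `<polygon>`. Its stroke #000000 means cut at S760, F876. After flipping Y the toolpath is (29.50,70.74) → (50.79,70.74) → (50.79,40.87) → (29.50,40.87) → (29.50,70.74), returning to the start.

G21
G90
G0 X29.50 Y70.74
M3 S760
G1 X50.79 Y70.74 F876
G1 X50.79 Y40.87
G1 X29.50 Y40.87
G1 X29.50 Y70.74
M5
G0 X0.00 Y0.00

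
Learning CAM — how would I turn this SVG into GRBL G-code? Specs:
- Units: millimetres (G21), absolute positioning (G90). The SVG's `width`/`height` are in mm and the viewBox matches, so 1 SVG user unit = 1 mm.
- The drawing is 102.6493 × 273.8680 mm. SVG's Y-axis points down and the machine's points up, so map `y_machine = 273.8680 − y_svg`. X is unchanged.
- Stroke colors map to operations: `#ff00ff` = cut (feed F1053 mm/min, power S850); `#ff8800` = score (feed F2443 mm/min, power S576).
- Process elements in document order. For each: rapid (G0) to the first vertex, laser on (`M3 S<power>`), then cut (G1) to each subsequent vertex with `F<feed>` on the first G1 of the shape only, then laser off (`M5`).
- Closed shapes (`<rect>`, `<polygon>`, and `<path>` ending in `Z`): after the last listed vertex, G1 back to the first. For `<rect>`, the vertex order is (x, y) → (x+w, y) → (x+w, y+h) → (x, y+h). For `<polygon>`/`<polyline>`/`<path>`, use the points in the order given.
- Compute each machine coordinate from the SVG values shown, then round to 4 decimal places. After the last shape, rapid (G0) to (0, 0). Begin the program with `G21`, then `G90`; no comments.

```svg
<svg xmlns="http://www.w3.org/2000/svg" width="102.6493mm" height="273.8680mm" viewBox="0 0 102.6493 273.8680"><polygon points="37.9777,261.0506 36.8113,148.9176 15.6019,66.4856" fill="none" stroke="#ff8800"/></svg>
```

1 u = 1 mm; y_m = 273.8680 − y.

[1] `<polygon>` closed polygon, #ff8800→score S576 F2443: (37.9777,12.8174) → (36.8113,124.9504) → (15.6019,207.3824) → (37.9777,12.8174) (closed)

G21
G90
G0 X37.9777 Y12.8174
M3 S576
G1 X36.8113 Y124.9504 F2443
G1 X15.6019 Y207.3824
G1 X37.9777 Y12.8174
M5
G0 X0.0000 Y0.0000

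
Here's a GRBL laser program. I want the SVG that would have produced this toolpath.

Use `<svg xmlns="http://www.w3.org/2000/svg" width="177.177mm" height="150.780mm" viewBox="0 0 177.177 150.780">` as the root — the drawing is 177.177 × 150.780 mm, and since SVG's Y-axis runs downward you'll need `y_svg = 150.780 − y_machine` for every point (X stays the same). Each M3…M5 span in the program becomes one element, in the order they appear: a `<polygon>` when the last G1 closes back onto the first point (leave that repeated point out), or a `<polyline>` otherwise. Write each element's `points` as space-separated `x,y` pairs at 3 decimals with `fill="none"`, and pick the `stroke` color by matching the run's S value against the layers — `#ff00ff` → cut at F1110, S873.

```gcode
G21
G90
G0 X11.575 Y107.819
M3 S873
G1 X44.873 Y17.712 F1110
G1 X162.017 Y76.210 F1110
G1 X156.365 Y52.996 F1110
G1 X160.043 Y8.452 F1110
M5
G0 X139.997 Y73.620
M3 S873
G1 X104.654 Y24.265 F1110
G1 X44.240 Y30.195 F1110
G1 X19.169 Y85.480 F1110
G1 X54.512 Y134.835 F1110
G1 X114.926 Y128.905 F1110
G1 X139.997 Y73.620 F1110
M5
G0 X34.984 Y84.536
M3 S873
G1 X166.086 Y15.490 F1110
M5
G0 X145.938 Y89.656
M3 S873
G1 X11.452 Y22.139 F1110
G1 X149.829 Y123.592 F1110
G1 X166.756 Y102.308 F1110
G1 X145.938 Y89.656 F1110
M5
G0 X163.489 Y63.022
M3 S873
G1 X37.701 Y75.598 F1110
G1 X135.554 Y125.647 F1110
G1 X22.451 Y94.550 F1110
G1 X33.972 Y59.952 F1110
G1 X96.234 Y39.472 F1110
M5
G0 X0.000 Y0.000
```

Each laser-on run becomes one SVG element. Flip Y back into SVG space with y_svg = 150.780 − y_machine. Every run uses S873, so all elements get stroke `#ff00ff` (cut).

Run 1: The run is open, so emit a `<polyline>` with points (Y-flipped): 11.575,42.961 44.873,133.068 162.017,74.570 156.365,97.784 160.043,142.328.

Run 2: The run returns to its start, so emit a `<polygon>` with points (Y-flipped): 139.997,77.160 104.654,126.515 44.240,120.585 19.169,65.300 54.512,15.945 114.926,21.875.

Run 3: The run is open, so emit a `<polyline>` with points (Y-flipped): 34.984,66.244 166.086,135.290.

Run 4: The run returns to its start, so emit a `<polygon>` with points (Y-flipped): 145.938,61.124 11.452,128.641 149.829,27.188 166.756,48.472.

Run 5: The run is open, so emit a `<polyline>` with points (Y-flipped): 163.489,87.758 37.701,75.182 135.554,25.133 22.451,56.230 33.972,90.828 96.234,111.308.

<svg xmlns="http://www.w3.org/2000/svg" width="177.177mm" height="150.780mm" viewBox="0 0 177.177 150.780">
  <polyline points="11.575,42.961 44.873,133.068 162.017,74.570 156.365,97.784 160.043,142.328" fill="none" stroke="#ff00ff"/>
  <polygon points="139.997,77.160 104.654,126.515 44.240,120.585 19.169,65.300 54.512,15.945 114.926,21.875" fill="none" stroke="#ff00ff"/>
  <polyline points="34.984,66.244 166.086,135.290" fill="none" stroke="#ff00ff"/>
  <polygon points="145.938,61.124 11.452,128.641 149.829,27.188 166.756,48.472" fill="none" stroke="#ff00ff"/>
  <polyline points="163.489,87.758 37.701,75.182 135.554,25.133 22.451,56.230 33.972,90.828 96.234,111.308" fill="none" stroke="#ff00ff"/>
</svg>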